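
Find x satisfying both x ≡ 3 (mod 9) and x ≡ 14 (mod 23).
129

Using Chinese Remainder Theorem:
M = 9 × 23 = 207
M1 = 23, M2 = 9
y1 = 23^(-1) mod 9 = 2
y2 = 9^(-1) mod 23 = 18
x = (3×23×2 + 14×9×18) mod 207 = 129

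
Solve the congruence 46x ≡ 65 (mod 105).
x ≡ 95 (mod 105)

gcd(46, 105) = 1, which divides 65, so solutions exist.
Find 46^(-1) mod 105 by the extended Euclidean algorithm:
105 = 2 × 46 + 13  ⟹  13 = (1)·105 + (-2)·46
46 = 3 × 13 + 7  ⟹  7 = (-3)·105 + (7)·46
13 = 1 × 7 + 6  ⟹  6 = (4)·105 + (-9)·46
7 = 1 × 6 + 1  ⟹  1 = (-7)·105 + (16)·46
So (16)·46 ≡ 1 (mod 105), i.e. 46^(-1) ≡ 16 (mod 105).
x ≡ 16 × 65 = 1040 ≡ 95 (mod 105).
Check: 46 × 95 = 4370 ≡ 65 (mod 105).
Unique solution: x ≡ 95 (mod 105)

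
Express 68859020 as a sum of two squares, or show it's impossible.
Not possible

Factorization: 68859020 = 2^2 × 5 × 151^3
By Fermat: n is sum of two squares iff every prime p ≡ 3 (mod 4) appears to even power.
Prime(s) ≡ 3 (mod 4) with odd exponent: [(151, 3)]
Therefore 68859020 cannot be expressed as a² + b².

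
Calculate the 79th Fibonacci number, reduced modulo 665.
526

Matrix identity: Q^n = [[F_(n+1), F_n], [F_n, F_(n-1)]] with Q = [[1,1],[1,0]].
n = 79 = 1001111₂. Square-and-multiply, entries mod 665:
Q^1 = [[1,1],[1,0]]
Q^2 = (Q^1)² = [[2,1],[1,1]]
Q^4 = (Q^2)² = [[5,3],[3,2]]
Q^9 = (Q^4)²·Q = [[55,34],[34,21]]
Q^19 = (Q^9)²·Q = [[115,191],[191,589]]
Q^39 = (Q^19)²·Q = [[630,496],[496,134]]
Q^79 = (Q^39)²·Q = [[420,526],[526,559]]
F_79 mod 665 = Q^79[0][1] = 526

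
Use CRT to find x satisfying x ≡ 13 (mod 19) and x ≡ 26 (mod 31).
336

Using Chinese Remainder Theorem:
M = 19 × 31 = 589
M1 = 31, M2 = 19
y1 = 31^(-1) mod 19 = 8
y2 = 19^(-1) mod 31 = 18
x = (13×31×8 + 26×19×18) mod 589 = 336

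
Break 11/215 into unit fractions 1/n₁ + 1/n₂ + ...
1/20 + 1/860

Greedy algorithm:
11/215: ceiling(215/11) = 20, use 1/20
1/860: ceiling(860/1) = 860, use 1/860
Result: 11/215 = 1/20 + 1/860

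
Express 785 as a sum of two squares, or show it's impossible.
1² + 28² (a=1, b=28)

Factorization: 785 = 5 × 157
By Fermat: n is sum of two squares iff every prime p ≡ 3 (mod 4) appears to even power.
All primes ≡ 3 (mod 4) appear to even power.
Search a = 0, 1, 2, … for 785 - a² a perfect square: first hit at a = 1: 785 - 1 = 784 = 28².
785 = 1² + 28² = 1 + 784 ✓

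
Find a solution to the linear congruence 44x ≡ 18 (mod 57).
x ≡ 3 (mod 57)

gcd(44, 57) = 1, which divides 18, so solutions exist.
Find 44^(-1) mod 57 by the extended Euclidean algorithm:
57 = 1 × 44 + 13  ⟹  13 = (1)·57 + (-1)·44
44 = 3 × 13 + 5  ⟹  5 = (-3)·57 + (4)·44
13 = 2 × 5 + 3  ⟹  3 = (7)·57 + (-9)·44
5 = 1 × 3 + 2  ⟹  2 = (-10)·57 + (13)·44
3 = 1 × 2 + 1  ⟹  1 = (17)·57 + (-22)·44
So (-22)·44 ≡ 1 (mod 57), i.e. 44^(-1) ≡ -22 ≡ 35 (mod 57).
x ≡ 35 × 18 = 630 ≡ 3 (mod 57).
Check: 44 × 3 = 132 ≡ 18 (mod 57).
Unique solution: x ≡ 3 (mod 57)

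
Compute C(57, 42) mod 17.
0

Using Lucas' theorem:
Write n=57 and k=42 in base 17:
n in base 17: [3, 6]
k in base 17: [2, 8]
C(57,42) mod 17 = ∏ C(n_i, k_i) mod 17
Digit binomials (mod 17): C(3,2) = 3; C(6,8) = 0 (k_i > n_i)
Product: 3 × 0 = 0 ≡ 0 (mod 17)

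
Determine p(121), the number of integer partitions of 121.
2056148051

p(n) counts ways to write n as a sum of positive integers (order ignored).
Euler's pentagonal recurrence: p(k) = p(k-1) + p(k-2) - p(k-5) - p(k-7) + p(k-12) + p(k-15) - ... (offsets j(3j∓1)/2, signs ++--, p(0)=1, p(<0)=0).
DP table for k = 0..120: p(0)=1, p(1)=1, p(2)=2, p(3)=3, p(4)=5, p(5)=7, p(6)=11, p(7)=15, p(8)=22, p(9)=30, p(10)=42, p(11)=56, p(12)=77, p(13)=101, p(14)=135, p(15)=176, p(16)=231, p(17)=297, p(18)=385, p(19)=490, p(20)=627, p(21)=792, p(22)=1002, p(23)=1255, p(24)=1575, p(25)=1958, p(26)=2436, p(27)=3010, p(28)=3718, p(29)=4565, p(30)=5604, p(31)=6842, p(32)=8349, p(33)=10143, p(34)=12310, p(35)=14883, p(36)=17977, p(37)=21637, p(38)=26015, p(39)=31185, p(40)=37338, p(41)=44583, p(42)=53174, p(43)=63261, p(44)=75175, p(45)=89134, p(46)=105558, p(47)=124754, p(48)=147273, p(49)=173525, p(50)=204226, p(51)=239943, p(52)=281589, p(53)=329931, p(54)=386155, p(55)=451276, p(56)=526823, p(57)=614154, p(58)=715220, p(59)=831820, p(60)=966467, p(61)=1121505, p(62)=1300156, p(63)=1505499, p(64)=1741630, p(65)=2012558, p(66)=2323520, p(67)=2679689, p(68)=3087735, p(69)=3554345, p(70)=4087968, p(71)=4697205, p(72)=5392783, p(73)=6185689, p(74)=7089500, p(75)=8118264, p(76)=9289091, p(77)=10619863, p(78)=12132164, p(79)=13848650, p(80)=15796476, p(81)=18004327, p(82)=20506255, p(83)=23338469, p(84)=26543660, p(85)=30167357, p(86)=34262962, p(87)=38887673, p(88)=44108109, p(89)=49995925, p(90)=56634173, p(91)=64112359, p(92)=72533807, p(93)=82010177, p(94)=92669720, p(95)=104651419, p(96)=118114304, p(97)=133230930, p(98)=150198136, p(99)=169229875, p(100)=190569292, p(101)=214481126, p(102)=241265379, p(103)=271248950, p(104)=304801365, p(105)=342325709, p(106)=384276336, p(107)=431149389, p(108)=483502844, p(109)=541946240, p(110)=607163746, p(111)=679903203, p(112)=761002156, p(113)=851376628, p(114)=952050665, p(115)=1064144451, p(116)=1188908248, p(117)=1327710076, p(118)=1482074143, p(119)=1653668665, p(120)=1844349560.
Final step: p(121) = p(120) + p(119) - p(116) - p(114) + p(109) + p(106) - p(99) - p(95) + p(86) + p(81) - p(70) - p(64) + p(51) + p(44) - p(29) - p(21) + p(4)
= 1844349560 + 1653668665 - 1188908248 - 952050665 + 541946240 + 384276336 - 169229875 - 104651419 + 34262962 + 18004327 - 4087968 - 1741630 + 239943 + 75175 - 4565 - 792 + 5
= 2056148051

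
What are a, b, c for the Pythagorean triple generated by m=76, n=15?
(5551, 2280, 6001)

Euclid's formula: a = m² - n², b = 2mn, c = m² + n²
m = 76, n = 15
a = 76² - 15² = 5776 - 225 = 5551
b = 2 × 76 × 15 = 2280
c = 76² + 15² = 5776 + 225 = 6001
Verification: 5551² + 2280² = 30813601 + 5198400 = 36012001 = 6001² ✓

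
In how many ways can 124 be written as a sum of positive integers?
2841940500

p(n) counts ways to write n as a sum of positive integers (order ignored).
Euler's pentagonal recurrence: p(k) = p(k-1) + p(k-2) - p(k-5) - p(k-7) + p(k-12) + p(k-15) - ... (offsets j(3j∓1)/2, signs ++--, p(0)=1, p(<0)=0).
DP table for k = 0..123: p(0)=1, p(1)=1, p(2)=2, p(3)=3, p(4)=5, p(5)=7, p(6)=11, p(7)=15, p(8)=22, p(9)=30, p(10)=42, p(11)=56, p(12)=77, p(13)=101, p(14)=135, p(15)=176, p(16)=231, p(17)=297, p(18)=385, p(19)=490, p(20)=627, p(21)=792, p(22)=1002, p(23)=1255, p(24)=1575, p(25)=1958, p(26)=2436, p(27)=3010, p(28)=3718, p(29)=4565, p(30)=5604, p(31)=6842, p(32)=8349, p(33)=10143, p(34)=12310, p(35)=14883, p(36)=17977, p(37)=21637, p(38)=26015, p(39)=31185, p(40)=37338, p(41)=44583, p(42)=53174, p(43)=63261, p(44)=75175, p(45)=89134, p(46)=105558, p(47)=124754, p(48)=147273, p(49)=173525, p(50)=204226, p(51)=239943, p(52)=281589, p(53)=329931, p(54)=386155, p(55)=451276, p(56)=526823, p(57)=614154, p(58)=715220, p(59)=831820, p(60)=966467, p(61)=1121505, p(62)=1300156, p(63)=1505499, p(64)=1741630, p(65)=2012558, p(66)=2323520, p(67)=2679689, p(68)=3087735, p(69)=3554345, p(70)=4087968, p(71)=4697205, p(72)=5392783, p(73)=6185689, p(74)=7089500, p(75)=8118264, p(76)=9289091, p(77)=10619863, p(78)=12132164, p(79)=13848650, p(80)=15796476, p(81)=18004327, p(82)=20506255, p(83)=23338469, p(84)=26543660, p(85)=30167357, p(86)=34262962, p(87)=38887673, p(88)=44108109, p(89)=49995925, p(90)=56634173, p(91)=64112359, p(92)=72533807, p(93)=82010177, p(94)=92669720, p(95)=104651419, p(96)=118114304, p(97)=133230930, p(98)=150198136, p(99)=169229875, p(100)=190569292, p(101)=214481126, p(102)=241265379, p(103)=271248950, p(104)=304801365, p(105)=342325709, p(106)=384276336, p(107)=431149389, p(108)=483502844, p(109)=541946240, p(110)=607163746, p(111)=679903203, p(112)=761002156, p(113)=851376628, p(114)=952050665, p(115)=1064144451, p(116)=1188908248, p(117)=1327710076, p(118)=1482074143, p(119)=1653668665, p(120)=1844349560, p(121)=2056148051, p(122)=2291320912, p(123)=2552338241.
Final step: p(124) = p(123) + p(122) - p(119) - p(117) + p(112) + p(109) - p(102) - p(98) + p(89) + p(84) - p(73) - p(67) + p(54) + p(47) - p(32) - p(24) + p(7)
= 2552338241 + 2291320912 - 1653668665 - 1327710076 + 761002156 + 541946240 - 241265379 - 150198136 + 49995925 + 26543660 - 6185689 - 2679689 + 386155 + 124754 - 8349 - 1575 + 15
= 2841940500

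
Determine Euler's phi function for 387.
252

387 = 3^2 × 43
φ(n) = n × ∏(1 - 1/p) for each prime p dividing n
φ(387) = 387 × (1 - 1/3) × (1 - 1/43) = 252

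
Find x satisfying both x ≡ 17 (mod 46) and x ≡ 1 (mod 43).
431

Using Chinese Remainder Theorem:
M = 46 × 43 = 1978
M1 = 43, M2 = 46
y1 = 43^(-1) mod 46 = 15
y2 = 46^(-1) mod 43 = 29
x = (17×43×15 + 1×46×29) mod 1978 = 431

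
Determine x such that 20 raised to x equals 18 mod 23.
20

Baby-step giant-step with step n = ⌈√23⌉ = 5.
Baby steps 20^j mod 23 (j:value) for j=0..4: 0:1, 1:20, 2:9, 3:19, 4:12.
Giant-step multiplier: 20^(-5) ≡ 20^(22-5) = 20^17 ≡ 7 (mod 23).
Giant steps γ_i = 18·7^i mod 23: γ_0=18, γ_1=11, γ_2=8, γ_3=10, γ_4=1 (in table at j=0).
x = i·n + j = 4·5 + 0 = 20.
Check: 20^20 ≡ 18 (mod 23).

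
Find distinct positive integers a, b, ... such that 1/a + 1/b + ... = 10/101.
1/11 + 1/124 + 1/27553 + 1/3795811492

Greedy algorithm:
10/101: ceiling(101/10) = 11, use 1/11
9/1111: ceiling(1111/9) = 124, use 1/124
5/137764: ceiling(137764/5) = 27553, use 1/27553
1/3795811492: ceiling(3795811492/1) = 3795811492, use 1/3795811492
Result: 10/101 = 1/11 + 1/124 + 1/27553 + 1/3795811492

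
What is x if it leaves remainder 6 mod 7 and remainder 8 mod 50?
258

Using Chinese Remainder Theorem:
M = 7 × 50 = 350
M1 = 50, M2 = 7
y1 = 50^(-1) mod 7 = 1
y2 = 7^(-1) mod 50 = 43
x = (6×50×1 + 8×7×43) mod 350 = 258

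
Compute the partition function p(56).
526823

p(n) counts ways to write n as a sum of positive integers (order ignored).
Euler's pentagonal recurrence: p(k) = p(k-1) + p(k-2) - p(k-5) - p(k-7) + p(k-12) + p(k-15) - ... (offsets j(3j∓1)/2, signs ++--, p(0)=1, p(<0)=0).
DP table for k = 0..55: p(0)=1, p(1)=1, p(2)=2, p(3)=3, p(4)=5, p(5)=7, p(6)=11, p(7)=15, p(8)=22, p(9)=30, p(10)=42, p(11)=56, p(12)=77, p(13)=101, p(14)=135, p(15)=176, p(16)=231, p(17)=297, p(18)=385, p(19)=490, p(20)=627, p(21)=792, p(22)=1002, p(23)=1255, p(24)=1575, p(25)=1958, p(26)=2436, p(27)=3010, p(28)=3718, p(29)=4565, p(30)=5604, p(31)=6842, p(32)=8349, p(33)=10143, p(34)=12310, p(35)=14883, p(36)=17977, p(37)=21637, p(38)=26015, p(39)=31185, p(40)=37338, p(41)=44583, p(42)=53174, p(43)=63261, p(44)=75175, p(45)=89134, p(46)=105558, p(47)=124754, p(48)=147273, p(49)=173525, p(50)=204226, p(51)=239943, p(52)=281589, p(53)=329931, p(54)=386155, p(55)=451276.
Final step: p(56) = p(55) + p(54) - p(51) - p(49) + p(44) + p(41) - p(34) - p(30) + p(21) + p(16) - p(5)
= 451276 + 386155 - 239943 - 173525 + 75175 + 44583 - 12310 - 5604 + 792 + 231 - 7
= 526823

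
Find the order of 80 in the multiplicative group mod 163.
162

163 is prime, so ord(80) divides φ(163) = 162.
Divisors of 162: 1, 2, 3, 6, 9, 18, 27, 54, 81, 162.
Repeated squaring: 80^1 ≡ 80, 80^2 ≡ 43, 80^4 ≡ 56, 80^8 ≡ 39, 80^16 ≡ 54, 80^32 ≡ 145, 80^64 ≡ 161, 80^128 ≡ 4 (mod 163).
Test 80^d mod 163 for each divisor d in increasing order:
80^1 ≡ 80
80^2 ≡ 43
80^3 = 80^2·80^1 ≡ 17
80^6 = 80^4·80^2 ≡ 126
80^9 = 80^8·80^1 ≡ 23
80^18 = 80^16·80^2 ≡ 40
80^27 = 80^16·80^8·80^2·80^1 ≡ 105
80^54 = 80^32·80^16·80^4·80^2 ≡ 104
80^81 = 80^64·80^16·80^1 ≡ 162
80^162 = 80^128·80^32·80^2 ≡ 1  ← first divisor giving 1
The order is 162.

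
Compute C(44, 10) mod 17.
1

Using Lucas' theorem:
Write n=44 and k=10 in base 17:
n in base 17: [2, 10]
k in base 17: [0, 10]
C(44,10) mod 17 = ∏ C(n_i, k_i) mod 17
Digit binomials (mod 17): C(2,0) = 1; C(10,10) = 1
Product: 1 × 1 = 1 ≡ 1 (mod 17)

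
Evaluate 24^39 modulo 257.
237

Repeated squaring. Binary of 39 = 100111.
24^1 ≡ 24 (mod 257); 24^2 ≡ 62 (mod 257); 24^4 ≡ 246 (mod 257); 24^8 ≡ 121 (mod 257); 24^16 ≡ 249 (mod 257); 24^32 ≡ 64 (mod 257)
24^39 = 24^1 × 24^2 × 24^4 × 24^32 ≡ 237 (mod 257)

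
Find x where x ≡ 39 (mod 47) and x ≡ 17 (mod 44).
1073

Using Chinese Remainder Theorem:
M = 47 × 44 = 2068
M1 = 44, M2 = 47
y1 = 44^(-1) mod 47 = 31
y2 = 47^(-1) mod 44 = 15
x = (39×44×31 + 17×47×15) mod 2068 = 1073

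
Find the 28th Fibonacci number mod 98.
95

Matrix identity: Q^n = [[F_(n+1), F_n], [F_n, F_(n-1)]] with Q = [[1,1],[1,0]].
n = 28 = 11100₂. Square-and-multiply, entries mod 98:
Q^1 = [[1,1],[1,0]]
Q^3 = (Q^1)²·Q = [[3,2],[2,1]]
Q^7 = (Q^3)²·Q = [[21,13],[13,8]]
Q^14 = (Q^7)² = [[22,83],[83,37]]
Q^28 = (Q^14)² = [[23,95],[95,26]]
F_28 mod 98 = Q^28[0][1] = 95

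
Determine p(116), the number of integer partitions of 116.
1188908248

p(n) counts ways to write n as a sum of positive integers (order ignored).
Euler's pentagonal recurrence: p(k) = p(k-1) + p(k-2) - p(k-5) - p(k-7) + p(k-12) + p(k-15) - ... (offsets j(3j∓1)/2, signs ++--, p(0)=1, p(<0)=0).
DP table for k = 0..115: p(0)=1, p(1)=1, p(2)=2, p(3)=3, p(4)=5, p(5)=7, p(6)=11, p(7)=15, p(8)=22, p(9)=30, p(10)=42, p(11)=56, p(12)=77, p(13)=101, p(14)=135, p(15)=176, p(16)=231, p(17)=297, p(18)=385, p(19)=490, p(20)=627, p(21)=792, p(22)=1002, p(23)=1255, p(24)=1575, p(25)=1958, p(26)=2436, p(27)=3010, p(28)=3718, p(29)=4565, p(30)=5604, p(31)=6842, p(32)=8349, p(33)=10143, p(34)=12310, p(35)=14883, p(36)=17977, p(37)=21637, p(38)=26015, p(39)=31185, p(40)=37338, p(41)=44583, p(42)=53174, p(43)=63261, p(44)=75175, p(45)=89134, p(46)=105558, p(47)=124754, p(48)=147273, p(49)=173525, p(50)=204226, p(51)=239943, p(52)=281589, p(53)=329931, p(54)=386155, p(55)=451276, p(56)=526823, p(57)=614154, p(58)=715220, p(59)=831820, p(60)=966467, p(61)=1121505, p(62)=1300156, p(63)=1505499, p(64)=1741630, p(65)=2012558, p(66)=2323520, p(67)=2679689, p(68)=3087735, p(69)=3554345, p(70)=4087968, p(71)=4697205, p(72)=5392783, p(73)=6185689, p(74)=7089500, p(75)=8118264, p(76)=9289091, p(77)=10619863, p(78)=12132164, p(79)=13848650, p(80)=15796476, p(81)=18004327, p(82)=20506255, p(83)=23338469, p(84)=26543660, p(85)=30167357, p(86)=34262962, p(87)=38887673, p(88)=44108109, p(89)=49995925, p(90)=56634173, p(91)=64112359, p(92)=72533807, p(93)=82010177, p(94)=92669720, p(95)=104651419, p(96)=118114304, p(97)=133230930, p(98)=150198136, p(99)=169229875, p(100)=190569292, p(101)=214481126, p(102)=241265379, p(103)=271248950, p(104)=304801365, p(105)=342325709, p(106)=384276336, p(107)=431149389, p(108)=483502844, p(109)=541946240, p(110)=607163746, p(111)=679903203, p(112)=761002156, p(113)=851376628, p(114)=952050665, p(115)=1064144451.
Final step: p(116) = p(115) + p(114) - p(111) - p(109) + p(104) + p(101) - p(94) - p(90) + p(81) + p(76) - p(65) - p(59) + p(46) + p(39) - p(24) - p(16)
= 1064144451 + 952050665 - 679903203 - 541946240 + 304801365 + 214481126 - 92669720 - 56634173 + 18004327 + 9289091 - 2012558 - 831820 + 105558 + 31185 - 1575 - 231
= 1188908248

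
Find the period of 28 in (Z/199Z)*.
33

199 is prime, so ord(28) divides φ(199) = 198.
Divisors of 198: 1, 2, 3, 6, 9, 11, 18, 22, 33, 66, 99, 198.
Repeated squaring: 28^1 ≡ 28, 28^2 ≡ 187, 28^4 ≡ 144, 28^8 ≡ 40, 28^16 ≡ 8, 28^32 ≡ 64, 28^64 ≡ 116, 28^128 ≡ 123 (mod 199).
Test 28^d mod 199 for each divisor d in increasing order:
28^1 ≡ 28
28^2 ≡ 187
28^3 = 28^2·28^1 ≡ 62
28^6 = 28^4·28^2 ≡ 63
28^9 = 28^8·28^1 ≡ 125
28^11 = 28^8·28^2·28^1 ≡ 92
28^18 = 28^16·28^2 ≡ 103
28^22 = 28^16·28^4·28^2 ≡ 106
28^33 = 28^32·28^1 ≡ 1  ← first divisor giving 1
The order is 33.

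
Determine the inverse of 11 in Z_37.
27

gcd(11, 37) = 1, so the inverse exists.
Extended Euclidean algorithm on (37, 11):
37 = 3 × 11 + 4  ⟹  4 = (1)·37 + (-3)·11
11 = 2 × 4 + 3  ⟹  3 = (-2)·37 + (7)·11
4 = 1 × 3 + 1  ⟹  1 = (3)·37 + (-10)·11
So (-10)·11 ≡ 1 (mod 37), i.e. 11^(-1) ≡ -10 ≡ 27 (mod 37).
Check: 11 × 27 = 297 ≡ 1 (mod 37)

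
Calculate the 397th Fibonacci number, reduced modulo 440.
57

Matrix identity: Q^n = [[F_(n+1), F_n], [F_n, F_(n-1)]] with Q = [[1,1],[1,0]].
n = 397 = 110001101₂. Square-and-multiply, entries mod 440:
Q^1 = [[1,1],[1,0]]
Q^3 = (Q^1)²·Q = [[3,2],[2,1]]
Q^6 = (Q^3)² = [[13,8],[8,5]]
Q^12 = (Q^6)² = [[233,144],[144,89]]
Q^24 = (Q^12)² = [[225,168],[168,57]]
Q^49 = (Q^24)²·Q = [[385,89],[89,296]]
Q^99 = (Q^49)²·Q = [[275,386],[386,329]]
Q^198 = (Q^99)² = [[221,384],[384,277]]
Q^397 = (Q^198)²·Q = [[329,57],[57,272]]
F_397 mod 440 = Q^397[0][1] = 57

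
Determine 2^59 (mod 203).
95

Repeated squaring. Binary of 59 = 111011.
2^1 ≡ 2 (mod 203); 2^2 ≡ 4 (mod 203); 2^4 ≡ 16 (mod 203); 2^8 ≡ 53 (mod 203); 2^16 ≡ 170 (mod 203); 2^32 ≡ 74 (mod 203)
2^59 = 2^1 × 2^2 × 2^8 × 2^16 × 2^32 ≡ 95 (mod 203)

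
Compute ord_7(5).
6

7 is prime, so ord(5) divides φ(7) = 6.
Divisors of 6: 1, 2, 3, 6.
Repeated squaring: 5^1 ≡ 5, 5^2 ≡ 4, 5^4 ≡ 2 (mod 7).
Test 5^d mod 7 for each divisor d in increasing order:
5^1 ≡ 5
5^2 ≡ 4
5^3 = 5^2·5^1 ≡ 6
5^6 = 5^4·5^2 ≡ 1  ← first divisor giving 1
The order is 6.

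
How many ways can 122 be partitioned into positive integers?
2291320912

p(n) counts ways to write n as a sum of positive integers (order ignored).
Euler's pentagonal recurrence: p(k) = p(k-1) + p(k-2) - p(k-5) - p(k-7) + p(k-12) + p(k-15) - ... (offsets j(3j∓1)/2, signs ++--, p(0)=1, p(<0)=0).
DP table for k = 0..121: p(0)=1, p(1)=1, p(2)=2, p(3)=3, p(4)=5, p(5)=7, p(6)=11, p(7)=15, p(8)=22, p(9)=30, p(10)=42, p(11)=56, p(12)=77, p(13)=101, p(14)=135, p(15)=176, p(16)=231, p(17)=297, p(18)=385, p(19)=490, p(20)=627, p(21)=792, p(22)=1002, p(23)=1255, p(24)=1575, p(25)=1958, p(26)=2436, p(27)=3010, p(28)=3718, p(29)=4565, p(30)=5604, p(31)=6842, p(32)=8349, p(33)=10143, p(34)=12310, p(35)=14883, p(36)=17977, p(37)=21637, p(38)=26015, p(39)=31185, p(40)=37338, p(41)=44583, p(42)=53174, p(43)=63261, p(44)=75175, p(45)=89134, p(46)=105558, p(47)=124754, p(48)=147273, p(49)=173525, p(50)=204226, p(51)=239943, p(52)=281589, p(53)=329931, p(54)=386155, p(55)=451276, p(56)=526823, p(57)=614154, p(58)=715220, p(59)=831820, p(60)=966467, p(61)=1121505, p(62)=1300156, p(63)=1505499, p(64)=1741630, p(65)=2012558, p(66)=2323520, p(67)=2679689, p(68)=3087735, p(69)=3554345, p(70)=4087968, p(71)=4697205, p(72)=5392783, p(73)=6185689, p(74)=7089500, p(75)=8118264, p(76)=9289091, p(77)=10619863, p(78)=12132164, p(79)=13848650, p(80)=15796476, p(81)=18004327, p(82)=20506255, p(83)=23338469, p(84)=26543660, p(85)=30167357, p(86)=34262962, p(87)=38887673, p(88)=44108109, p(89)=49995925, p(90)=56634173, p(91)=64112359, p(92)=72533807, p(93)=82010177, p(94)=92669720, p(95)=104651419, p(96)=118114304, p(97)=133230930, p(98)=150198136, p(99)=169229875, p(100)=190569292, p(101)=214481126, p(102)=241265379, p(103)=271248950, p(104)=304801365, p(105)=342325709, p(106)=384276336, p(107)=431149389, p(108)=483502844, p(109)=541946240, p(110)=607163746, p(111)=679903203, p(112)=761002156, p(113)=851376628, p(114)=952050665, p(115)=1064144451, p(116)=1188908248, p(117)=1327710076, p(118)=1482074143, p(119)=1653668665, p(120)=1844349560, p(121)=2056148051.
Final step: p(122) = p(121) + p(120) - p(117) - p(115) + p(110) + p(107) - p(100) - p(96) + p(87) + p(82) - p(71) - p(65) + p(52) + p(45) - p(30) - p(22) + p(5)
= 2056148051 + 1844349560 - 1327710076 - 1064144451 + 607163746 + 431149389 - 190569292 - 118114304 + 38887673 + 20506255 - 4697205 - 2012558 + 281589 + 89134 - 5604 - 1002 + 7
= 2291320912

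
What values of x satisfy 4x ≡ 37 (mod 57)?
x ≡ 52 (mod 57)

gcd(4, 57) = 1, which divides 37, so solutions exist.
Find 4^(-1) mod 57 by the extended Euclidean algorithm:
57 = 14 × 4 + 1  ⟹  1 = (1)·57 + (-14)·4
So (-14)·4 ≡ 1 (mod 57), i.e. 4^(-1) ≡ -14 ≡ 43 (mod 57).
x ≡ 43 × 37 = 1591 ≡ 52 (mod 57).
Check: 4 × 52 = 208 ≡ 37 (mod 57).
Unique solution: x ≡ 52 (mod 57)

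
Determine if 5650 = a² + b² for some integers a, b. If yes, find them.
5² + 75² (a=5, b=75)

Factorization: 5650 = 2 × 5^2 × 113
By Fermat: n is sum of two squares iff every prime p ≡ 3 (mod 4) appears to even power.
All primes ≡ 3 (mod 4) appear to even power.
Search a = 0, 1, 2, … for 5650 - a² a perfect square: first hit at a = 5: 5650 - 25 = 5625 = 75².
5650 = 5² + 75² = 25 + 5625 ✓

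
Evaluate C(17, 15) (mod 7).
3

Using Lucas' theorem:
Write n=17 and k=15 in base 7:
n in base 7: [2, 3]
k in base 7: [2, 1]
C(17,15) mod 7 = ∏ C(n_i, k_i) mod 7
Digit binomials (mod 7): C(2,2) = 1; C(3,1) = 3
Product: 1 × 3 = 3 ≡ 3 (mod 7)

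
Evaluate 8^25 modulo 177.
92

Repeated squaring. Binary of 25 = 11001.
8^1 ≡ 8 (mod 177); 8^2 ≡ 64 (mod 177); 8^4 ≡ 25 (mod 177); 8^8 ≡ 94 (mod 177); 8^16 ≡ 163 (mod 177)
8^25 = 8^1 × 8^8 × 8^16 ≡ 92 (mod 177)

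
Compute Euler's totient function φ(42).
12

42 = 2 × 3 × 7
φ(n) = n × ∏(1 - 1/p) for each prime p dividing n
φ(42) = 42 × (1 - 1/2) × (1 - 1/3) × (1 - 1/7) = 12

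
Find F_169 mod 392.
97

Matrix identity: Q^n = [[F_(n+1), F_n], [F_n, F_(n-1)]] with Q = [[1,1],[1,0]].
n = 169 = 10101001₂. Square-and-multiply, entries mod 392:
Q^1 = [[1,1],[1,0]]
Q^2 = (Q^1)² = [[2,1],[1,1]]
Q^5 = (Q^2)²·Q = [[8,5],[5,3]]
Q^10 = (Q^5)² = [[89,55],[55,34]]
Q^21 = (Q^10)²·Q = [[71,362],[362,101]]
Q^42 = (Q^21)² = [[61,328],[328,125]]
Q^84 = (Q^42)² = [[369,248],[248,121]]
Q^169 = (Q^84)²·Q = [[97,97],[97,0]]
F_169 mod 392 = Q^169[0][1] = 97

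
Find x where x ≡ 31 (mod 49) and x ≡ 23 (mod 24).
815

Using Chinese Remainder Theorem:
M = 49 × 24 = 1176
M1 = 24, M2 = 49
y1 = 24^(-1) mod 49 = 47
y2 = 49^(-1) mod 24 = 1
x = (31×24×47 + 23×49×1) mod 1176 = 815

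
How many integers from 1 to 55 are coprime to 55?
40

55 = 5 × 11
φ(n) = n × ∏(1 - 1/p) for each prime p dividing n
φ(55) = 55 × (1 - 1/5) × (1 - 1/11) = 40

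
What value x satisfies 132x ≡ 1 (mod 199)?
98

gcd(132, 199) = 1, so the inverse exists.
Extended Euclidean algorithm on (199, 132):
199 = 1 × 132 + 67  ⟹  67 = (1)·199 + (-1)·132
132 = 1 × 67 + 65  ⟹  65 = (-1)·199 + (2)·132
67 = 1 × 65 + 2  ⟹  2 = (2)·199 + (-3)·132
65 = 32 × 2 + 1  ⟹  1 = (-65)·199 + (98)·132
So (98)·132 ≡ 1 (mod 199), i.e. 132^(-1) ≡ 98 (mod 199).
Check: 132 × 98 = 12936 ≡ 1 (mod 199)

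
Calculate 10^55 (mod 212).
152

Repeated squaring. Binary of 55 = 110111.
10^1 ≡ 10 (mod 212); 10^2 ≡ 100 (mod 212); 10^4 ≡ 36 (mod 212); 10^8 ≡ 24 (mod 212); 10^16 ≡ 152 (mod 212); 10^32 ≡ 208 (mod 212)
10^55 = 10^1 × 10^2 × 10^4 × 10^16 × 10^32 ≡ 152 (mod 212)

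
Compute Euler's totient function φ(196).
84

196 = 2^2 × 7^2
φ(n) = n × ∏(1 - 1/p) for each prime p dividing n
φ(196) = 196 × (1 - 1/2) × (1 - 1/7) = 84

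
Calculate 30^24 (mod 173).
57

Repeated squaring. Binary of 24 = 11000.
30^1 ≡ 30 (mod 173); 30^2 ≡ 35 (mod 173); 30^4 ≡ 14 (mod 173); 30^8 ≡ 23 (mod 173); 30^16 ≡ 10 (mod 173)
30^24 = 30^8 × 30^16 ≡ 57 (mod 173)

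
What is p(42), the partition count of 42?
53174

p(n) counts ways to write n as a sum of positive integers (order ignored).
Euler's pentagonal recurrence: p(k) = p(k-1) + p(k-2) - p(k-5) - p(k-7) + p(k-12) + p(k-15) - ... (offsets j(3j∓1)/2, signs ++--, p(0)=1, p(<0)=0).
DP table for k = 0..41: p(0)=1, p(1)=1, p(2)=2, p(3)=3, p(4)=5, p(5)=7, p(6)=11, p(7)=15, p(8)=22, p(9)=30, p(10)=42, p(11)=56, p(12)=77, p(13)=101, p(14)=135, p(15)=176, p(16)=231, p(17)=297, p(18)=385, p(19)=490, p(20)=627, p(21)=792, p(22)=1002, p(23)=1255, p(24)=1575, p(25)=1958, p(26)=2436, p(27)=3010, p(28)=3718, p(29)=4565, p(30)=5604, p(31)=6842, p(32)=8349, p(33)=10143, p(34)=12310, p(35)=14883, p(36)=17977, p(37)=21637, p(38)=26015, p(39)=31185, p(40)=37338, p(41)=44583.
Final step: p(42) = p(41) + p(40) - p(37) - p(35) + p(30) + p(27) - p(20) - p(16) + p(7) + p(2)
= 44583 + 37338 - 21637 - 14883 + 5604 + 3010 - 627 - 231 + 15 + 2
= 53174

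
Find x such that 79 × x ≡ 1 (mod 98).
67

gcd(79, 98) = 1, so the inverse exists.
Extended Euclidean algorithm on (98, 79):
98 = 1 × 79 + 19  ⟹  19 = (1)·98 + (-1)·79
79 = 4 × 19 + 3  ⟹  3 = (-4)·98 + (5)·79
19 = 6 × 3 + 1  ⟹  1 = (25)·98 + (-31)·79
So (-31)·79 ≡ 1 (mod 98), i.e. 79^(-1) ≡ -31 ≡ 67 (mod 98).
Check: 79 × 67 = 5293 ≡ 1 (mod 98)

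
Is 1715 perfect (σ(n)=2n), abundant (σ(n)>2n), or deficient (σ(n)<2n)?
deficient

Proper divisors of 1715: sum = 1 + 5 + 7 + 35 + 49 + 245 + 343 = 685
Since 685 < 1715, 1715 is deficient.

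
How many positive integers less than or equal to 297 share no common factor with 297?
180

297 = 3^3 × 11
φ(n) = n × ∏(1 - 1/p) for each prime p dividing n
φ(297) = 297 × (1 - 1/3) × (1 - 1/11) = 180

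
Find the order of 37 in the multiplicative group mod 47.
23

47 is prime, so ord(37) divides φ(47) = 46.
Divisors of 46: 1, 2, 23, 46.
Repeated squaring: 37^1 ≡ 37, 37^2 ≡ 6, 37^4 ≡ 36, 37^8 ≡ 27, 37^16 ≡ 24, 37^32 ≡ 12 (mod 47).
Test 37^d mod 47 for each divisor d in increasing order:
37^1 ≡ 37
37^2 ≡ 6
37^23 = 37^16·37^4·37^2·37^1 ≡ 1  ← first divisor giving 1
The order is 23.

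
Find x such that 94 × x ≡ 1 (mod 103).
80

gcd(94, 103) = 1, so the inverse exists.
Extended Euclidean algorithm on (103, 94):
103 = 1 × 94 + 9  ⟹  9 = (1)·103 + (-1)·94
94 = 10 × 9 + 4  ⟹  4 = (-10)·103 + (11)·94
9 = 2 × 4 + 1  ⟹  1 = (21)·103 + (-23)·94
So (-23)·94 ≡ 1 (mod 103), i.e. 94^(-1) ≡ -23 ≡ 80 (mod 103).
Check: 94 × 80 = 7520 ≡ 1 (mod 103)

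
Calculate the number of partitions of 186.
1171432692373

p(n) counts ways to write n as a sum of positive integers (order ignored).
Euler's pentagonal recurrence: p(k) = p(k-1) + p(k-2) - p(k-5) - p(k-7) + p(k-12) + p(k-15) - ... (offsets j(3j∓1)/2, signs ++--, p(0)=1, p(<0)=0).
DP table for k = 0..185: p(0)=1, p(1)=1, p(2)=2, p(3)=3, p(4)=5, p(5)=7, p(6)=11, p(7)=15, p(8)=22, p(9)=30, p(10)=42, p(11)=56, p(12)=77, p(13)=101, p(14)=135, p(15)=176, p(16)=231, p(17)=297, p(18)=385, p(19)=490, p(20)=627, p(21)=792, p(22)=1002, p(23)=1255, p(24)=1575, p(25)=1958, p(26)=2436, p(27)=3010, p(28)=3718, p(29)=4565, p(30)=5604, p(31)=6842, p(32)=8349, p(33)=10143, p(34)=12310, p(35)=14883, p(36)=17977, p(37)=21637, p(38)=26015, p(39)=31185, p(40)=37338, p(41)=44583, p(42)=53174, p(43)=63261, p(44)=75175, p(45)=89134, p(46)=105558, p(47)=124754, p(48)=147273, p(49)=173525, p(50)=204226, p(51)=239943, p(52)=281589, p(53)=329931, p(54)=386155, p(55)=451276, p(56)=526823, p(57)=614154, p(58)=715220, p(59)=831820, p(60)=966467, p(61)=1121505, p(62)=1300156, p(63)=1505499, p(64)=1741630, p(65)=2012558, p(66)=2323520, p(67)=2679689, p(68)=3087735, p(69)=3554345, p(70)=4087968, p(71)=4697205, p(72)=5392783, p(73)=6185689, p(74)=7089500, p(75)=8118264, p(76)=9289091, p(77)=10619863, p(78)=12132164, p(79)=13848650, p(80)=15796476, p(81)=18004327, p(82)=20506255, p(83)=23338469, p(84)=26543660, p(85)=30167357, p(86)=34262962, p(87)=38887673, p(88)=44108109, p(89)=49995925, p(90)=56634173, p(91)=64112359, p(92)=72533807, p(93)=82010177, p(94)=92669720, p(95)=104651419, p(96)=118114304, p(97)=133230930, p(98)=150198136, p(99)=169229875, p(100)=190569292, p(101)=214481126, p(102)=241265379, p(103)=271248950, p(104)=304801365, p(105)=342325709, p(106)=384276336, p(107)=431149389, p(108)=483502844, p(109)=541946240, p(110)=607163746, p(111)=679903203, p(112)=761002156, p(113)=851376628, p(114)=952050665, p(115)=1064144451, p(116)=1188908248, p(117)=1327710076, p(118)=1482074143, p(119)=1653668665, p(120)=1844349560, p(121)=2056148051, p(122)=2291320912, p(123)=2552338241, p(124)=2841940500, p(125)=3163127352, p(126)=3519222692, p(127)=3913864295, p(128)=4351078600, p(129)=4835271870, p(130)=5371315400, p(131)=5964539504, p(132)=6620830889, p(133)=7346629512, p(134)=8149040695, p(135)=9035836076, p(136)=10015581680, p(137)=11097645016, p(138)=12292341831, p(139)=13610949895, p(140)=15065878135, p(141)=16670689208, p(142)=18440293320, p(143)=20390982757, p(144)=22540654445, p(145)=24908858009, p(146)=27517052599, p(147)=30388671978, p(148)=33549419497, p(149)=37027355200, p(150)=40853235313, p(151)=45060624582, p(152)=49686288421, p(153)=54770336324, p(154)=60356673280, p(155)=66493182097, p(156)=73232243759, p(157)=80630964769, p(158)=88751778802, p(159)=97662728555, p(160)=107438159466, p(161)=118159068427, p(162)=129913904637, p(163)=142798995930, p(164)=156919475295, p(165)=172389800255, p(166)=189334822579, p(167)=207890420102, p(168)=228204732751, p(169)=250438925115, p(170)=274768617130, p(171)=301384802048, p(172)=330495499613, p(173)=362326859895, p(174)=397125074750, p(175)=435157697830, p(176)=476715857290, p(177)=522115831195, p(178)=571701605655, p(179)=625846753120, p(180)=684957390936, p(181)=749474411781, p(182)=819876908323, p(183)=896684817527, p(184)=980462880430, p(185)=1071823774337.
Final step: p(186) = p(185) + p(184) - p(181) - p(179) + p(174) + p(171) - p(164) - p(160) + p(151) + p(146) - p(135) - p(129) + p(116) + p(109) - p(94) - p(86) + p(69) + p(60) - p(41) - p(31) + p(10)
= 1071823774337 + 980462880430 - 749474411781 - 625846753120 + 397125074750 + 301384802048 - 156919475295 - 107438159466 + 45060624582 + 27517052599 - 9035836076 - 4835271870 + 1188908248 + 541946240 - 92669720 - 34262962 + 3554345 + 966467 - 44583 - 6842 + 42
= 1171432692373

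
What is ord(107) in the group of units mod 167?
83

167 is prime, so ord(107) divides φ(167) = 166.
Divisors of 166: 1, 2, 83, 166.
Repeated squaring: 107^1 ≡ 107, 107^2 ≡ 93, 107^4 ≡ 132, 107^8 ≡ 56, 107^16 ≡ 130, 107^32 ≡ 33, 107^64 ≡ 87, 107^128 ≡ 54 (mod 167).
Test 107^d mod 167 for each divisor d in increasing order:
107^1 ≡ 107
107^2 ≡ 93
107^83 = 107^64·107^16·107^2·107^1 ≡ 1  ← first divisor giving 1
The order is 83.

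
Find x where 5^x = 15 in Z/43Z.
38

Baby-step giant-step with step n = ⌈√43⌉ = 7.
Baby steps 5^j mod 43 (j:value) for j=0..6: 0:1, 1:5, 2:25, 3:39, 4:23, 5:29, 6:16.
Giant-step multiplier: 5^(-7) ≡ 5^(42-7) = 5^35 ≡ 7 (mod 43).
Giant steps γ_i = 15·7^i mod 43: γ_0=15, γ_1=19, γ_2=4, γ_3=28, γ_4=24, γ_5=39 (in table at j=3).
x = i·n + j = 5·7 + 3 = 38.
Check: 5^38 ≡ 15 (mod 43).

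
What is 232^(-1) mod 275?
243

gcd(232, 275) = 1, so the inverse exists.
Extended Euclidean algorithm on (275, 232):
275 = 1 × 232 + 43  ⟹  43 = (1)·275 + (-1)·232
232 = 5 × 43 + 17  ⟹  17 = (-5)·275 + (6)·232
43 = 2 × 17 + 9  ⟹  9 = (11)·275 + (-13)·232
17 = 1 × 9 + 8  ⟹  8 = (-16)·275 + (19)·232
9 = 1 × 8 + 1  ⟹  1 = (27)·275 + (-32)·232
So (-32)·232 ≡ 1 (mod 275), i.e. 232^(-1) ≡ -32 ≡ 243 (mod 275).
Check: 232 × 243 = 56376 ≡ 1 (mod 275)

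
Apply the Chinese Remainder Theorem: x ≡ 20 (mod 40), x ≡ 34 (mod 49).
1700

Using Chinese Remainder Theorem:
M = 40 × 49 = 1960
M1 = 49, M2 = 40
y1 = 49^(-1) mod 40 = 9
y2 = 40^(-1) mod 49 = 38
x = (20×49×9 + 34×40×38) mod 1960 = 1700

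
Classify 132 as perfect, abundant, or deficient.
abundant

Proper divisors of 132: sum = 1 + 2 + 3 + 4 + 6 + 11 + 12 + 22 + 33 + 44 + 66 = 204
Since 204 > 132, 132 is abundant.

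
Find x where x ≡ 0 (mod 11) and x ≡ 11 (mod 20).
11

Using Chinese Remainder Theorem:
M = 11 × 20 = 220
M1 = 20, M2 = 11
y1 = 20^(-1) mod 11 = 5
y2 = 11^(-1) mod 20 = 11
x = (0×20×5 + 11×11×11) mod 220 = 11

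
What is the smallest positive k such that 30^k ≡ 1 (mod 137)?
68

137 is prime, so ord(30) divides φ(137) = 136.
Divisors of 136: 1, 2, 4, 8, 17, 34, 68, 136.
Repeated squaring: 30^1 ≡ 30, 30^2 ≡ 78, 30^4 ≡ 56, 30^8 ≡ 122, 30^16 ≡ 88, 30^32 ≡ 72, 30^64 ≡ 115, 30^128 ≡ 73 (mod 137).
Test 30^d mod 137 for each divisor d in increasing order:
30^1 ≡ 30
30^2 ≡ 78
30^4 ≡ 56
30^8 ≡ 122
30^17 = 30^16·30^1 ≡ 37
30^34 = 30^32·30^2 ≡ 136
30^68 = 30^64·30^4 ≡ 1  ← first divisor giving 1
The order is 68.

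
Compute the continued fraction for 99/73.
[1; 2, 1, 4, 5]

Euclidean algorithm steps:
99 = 1 × 73 + 26
73 = 2 × 26 + 21
26 = 1 × 21 + 5
21 = 4 × 5 + 1
5 = 5 × 1 + 0
Continued fraction: [1; 2, 1, 4, 5]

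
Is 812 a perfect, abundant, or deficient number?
abundant

Proper divisors of 812: sum = 1 + 2 + 4 + 7 + 14 + 28 + 29 + 58 + 116 + 203 + 406 = 868
Since 868 > 812, 812 is abundant.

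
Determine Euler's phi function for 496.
240

496 = 2^4 × 31
φ(n) = n × ∏(1 - 1/p) for each prime p dividing n
φ(496) = 496 × (1 - 1/2) × (1 - 1/31) = 240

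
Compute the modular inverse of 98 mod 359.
11

gcd(98, 359) = 1, so the inverse exists.
Extended Euclidean algorithm on (359, 98):
359 = 3 × 98 + 65  ⟹  65 = (1)·359 + (-3)·98
98 = 1 × 65 + 33  ⟹  33 = (-1)·359 + (4)·98
65 = 1 × 33 + 32  ⟹  32 = (2)·359 + (-7)·98
33 = 1 × 32 + 1  ⟹  1 = (-3)·359 + (11)·98
So (11)·98 ≡ 1 (mod 359), i.e. 98^(-1) ≡ 11 (mod 359).
Check: 98 × 11 = 1078 ≡ 1 (mod 359)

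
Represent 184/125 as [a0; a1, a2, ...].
[1; 2, 8, 2, 3]

Euclidean algorithm steps:
184 = 1 × 125 + 59
125 = 2 × 59 + 7
59 = 8 × 7 + 3
7 = 2 × 3 + 1
3 = 3 × 1 + 0
Continued fraction: [1; 2, 8, 2, 3]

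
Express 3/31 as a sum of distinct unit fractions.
1/11 + 1/171 + 1/58311

Greedy algorithm:
3/31: ceiling(31/3) = 11, use 1/11
2/341: ceiling(341/2) = 171, use 1/171
1/58311: ceiling(58311/1) = 58311, use 1/58311
Result: 3/31 = 1/11 + 1/171 + 1/58311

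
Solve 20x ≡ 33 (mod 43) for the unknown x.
x ≡ 21 (mod 43)

gcd(20, 43) = 1, which divides 33, so solutions exist.
Find 20^(-1) mod 43 by the extended Euclidean algorithm:
43 = 2 × 20 + 3  ⟹  3 = (1)·43 + (-2)·20
20 = 6 × 3 + 2  ⟹  2 = (-6)·43 + (13)·20
3 = 1 × 2 + 1  ⟹  1 = (7)·43 + (-15)·20
So (-15)·20 ≡ 1 (mod 43), i.e. 20^(-1) ≡ -15 ≡ 28 (mod 43).
x ≡ 28 × 33 = 924 ≡ 21 (mod 43).
Check: 20 × 21 = 420 ≡ 33 (mod 43).
Unique solution: x ≡ 21 (mod 43)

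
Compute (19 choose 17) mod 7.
3

Using Lucas' theorem:
Write n=19 and k=17 in base 7:
n in base 7: [2, 5]
k in base 7: [2, 3]
C(19,17) mod 7 = ∏ C(n_i, k_i) mod 7
Digit binomials (mod 7): C(2,2) = 1; C(5,3) = 10 ≡ 3
Product: 1 × 3 = 3 ≡ 3 (mod 7)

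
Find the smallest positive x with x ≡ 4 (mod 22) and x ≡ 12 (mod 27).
444

Using Chinese Remainder Theorem:
M = 22 × 27 = 594
M1 = 27, M2 = 22
y1 = 27^(-1) mod 22 = 9
y2 = 22^(-1) mod 27 = 16
x = (4×27×9 + 12×22×16) mod 594 = 444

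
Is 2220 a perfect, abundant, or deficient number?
abundant

Proper divisors of 2220: sum = 1 + 2 + 3 + 4 + 5 + 6 + 10 + 12 + ... + 444 + 555 + 740 + 1110 (23 divisors) = 4164
Since 4164 > 2220, 2220 is abundant.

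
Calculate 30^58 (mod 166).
106

Repeated squaring. Binary of 58 = 111010.
30^1 ≡ 30 (mod 166); 30^2 ≡ 70 (mod 166); 30^4 ≡ 86 (mod 166); 30^8 ≡ 92 (mod 166); 30^16 ≡ 164 (mod 166); 30^32 ≡ 4 (mod 166)
30^58 = 30^2 × 30^8 × 30^16 × 30^32 ≡ 106 (mod 166)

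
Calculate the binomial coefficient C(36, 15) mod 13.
12

Using Lucas' theorem:
Write n=36 and k=15 in base 13:
n in base 13: [2, 10]
k in base 13: [1, 2]
C(36,15) mod 13 = ∏ C(n_i, k_i) mod 13
Digit binomials (mod 13): C(2,1) = 2; C(10,2) = 45 ≡ 6
Product: 2 × 6 = 12 ≡ 12 (mod 13)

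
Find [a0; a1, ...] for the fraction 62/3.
[20; 1, 2]

Euclidean algorithm steps:
62 = 20 × 3 + 2
3 = 1 × 2 + 1
2 = 2 × 1 + 0
Continued fraction: [20; 1, 2]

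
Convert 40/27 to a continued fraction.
[1; 2, 13]

Euclidean algorithm steps:
40 = 1 × 27 + 13
27 = 2 × 13 + 1
13 = 13 × 1 + 0
Continued fraction: [1; 2, 13]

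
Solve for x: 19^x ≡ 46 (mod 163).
26

Baby-step giant-step with step n = ⌈√163⌉ = 13.
Baby steps 19^j mod 163 (j:value) for j=0..12: 0:1, 1:19, 2:35, 3:13, 4:84, 5:129, 6:6, 7:114, 8:47, 9:78, 10:15, 11:122, 12:36.
Giant-step multiplier: 19^(-13) ≡ 19^(162-13) = 19^149 ≡ 107 (mod 163).
Giant steps γ_i = 46·107^i mod 163: γ_0=46, γ_1=32, γ_2=1 (in table at j=0).
x = i·n + j = 2·13 + 0 = 26.
Check: 19^26 ≡ 46 (mod 163).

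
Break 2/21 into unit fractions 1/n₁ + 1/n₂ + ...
1/11 + 1/231

Greedy algorithm:
2/21: ceiling(21/2) = 11, use 1/11
1/231: ceiling(231/1) = 231, use 1/231
Result: 2/21 = 1/11 + 1/231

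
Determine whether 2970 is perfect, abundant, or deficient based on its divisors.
abundant

Proper divisors of 2970: sum = 1 + 2 + 3 + 5 + 6 + 9 + 10 + 11 + ... + 495 + 594 + 990 + 1485 (31 divisors) = 5670
Since 5670 > 2970, 2970 is abundant.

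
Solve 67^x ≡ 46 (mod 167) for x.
27

Baby-step giant-step with step n = ⌈√167⌉ = 13.
Baby steps 67^j mod 167 (j:value) for j=0..12: 0:1, 1:67, 2:147, 3:163, 4:66, 5:80, 6:16, 7:70, 8:14, 9:103, 10:54, 11:111, 12:89.
Giant-step multiplier: 67^(-13) ≡ 67^(166-13) = 67^153 ≡ 92 (mod 167).
Giant steps γ_i = 46·92^i mod 167: γ_0=46, γ_1=57, γ_2=67 (in table at j=1).
x = i·n + j = 2·13 + 1 = 27.
Check: 67^27 ≡ 46 (mod 167).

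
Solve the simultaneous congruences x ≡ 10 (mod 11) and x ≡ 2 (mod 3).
32

Using Chinese Remainder Theorem:
M = 11 × 3 = 33
M1 = 3, M2 = 11
y1 = 3^(-1) mod 11 = 4
y2 = 11^(-1) mod 3 = 2
x = (10×3×4 + 2×11×2) mod 33 = 32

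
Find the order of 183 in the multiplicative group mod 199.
198

199 is prime, so ord(183) divides φ(199) = 198.
Divisors of 198: 1, 2, 3, 6, 9, 11, 18, 22, 33, 66, 99, 198.
Repeated squaring: 183^1 ≡ 183, 183^2 ≡ 57, 183^4 ≡ 65, 183^8 ≡ 46, 183^16 ≡ 126, 183^32 ≡ 155, 183^64 ≡ 145, 183^128 ≡ 130 (mod 199).
Test 183^d mod 199 for each divisor d in increasing order:
183^1 ≡ 183
183^2 ≡ 57
183^3 = 183^2·183^1 ≡ 83
183^6 = 183^4·183^2 ≡ 123
183^9 = 183^8·183^1 ≡ 60
183^11 = 183^8·183^2·183^1 ≡ 37
183^18 = 183^16·183^2 ≡ 18
183^22 = 183^16·183^4·183^2 ≡ 175
183^33 = 183^32·183^1 ≡ 107
183^66 = 183^64·183^2 ≡ 106
183^99 = 183^64·183^32·183^2·183^1 ≡ 198
183^198 = 183^128·183^64·183^4·183^2 ≡ 1  ← first divisor giving 1
The order is 198.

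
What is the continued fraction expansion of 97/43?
[2; 3, 1, 10]

Euclidean algorithm steps:
97 = 2 × 43 + 11
43 = 3 × 11 + 10
11 = 1 × 10 + 1
10 = 10 × 1 + 0
Continued fraction: [2; 3, 1, 10]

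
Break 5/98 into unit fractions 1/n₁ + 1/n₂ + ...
1/20 + 1/980

Greedy algorithm:
5/98: ceiling(98/5) = 20, use 1/20
1/980: ceiling(980/1) = 980, use 1/980
Result: 5/98 = 1/20 + 1/980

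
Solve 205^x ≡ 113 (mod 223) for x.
35

Baby-step giant-step with step n = ⌈√223⌉ = 15.
Baby steps 205^j mod 223 (j:value) for j=0..14: 0:1, 1:205, 2:101, 3:189, 4:166, 5:134, 6:41, 7:154, 8:127, 9:167, 10:116, 11:142, 12:120, 13:70, 14:78.
Giant-step multiplier: 205^(-15) ≡ 205^(222-15) = 205^207 ≡ 125 (mod 223).
Giant steps γ_i = 113·125^i mod 223: γ_0=113, γ_1=76, γ_2=134 (in table at j=5).
x = i·n + j = 2·15 + 5 = 35.
Check: 205^35 ≡ 113 (mod 223).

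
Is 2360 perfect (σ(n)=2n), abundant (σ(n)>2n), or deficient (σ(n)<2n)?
abundant

Proper divisors of 2360: sum = 1 + 2 + 4 + 5 + 8 + 10 + 20 + 40 + 59 + 118 + 236 + 295 + 472 + 590 + 1180 = 3040
Since 3040 > 2360, 2360 is abundant.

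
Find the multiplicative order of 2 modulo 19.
18

19 is prime, so ord(2) divides φ(19) = 18.
Divisors of 18: 1, 2, 3, 6, 9, 18.
Repeated squaring: 2^1 ≡ 2, 2^2 ≡ 4, 2^4 ≡ 16, 2^8 ≡ 9, 2^16 ≡ 5 (mod 19).
Test 2^d mod 19 for each divisor d in increasing order:
2^1 ≡ 2
2^2 ≡ 4
2^3 = 2^2·2^1 ≡ 8
2^6 = 2^4·2^2 ≡ 7
2^9 = 2^8·2^1 ≡ 18
2^18 = 2^16·2^2 ≡ 1  ← first divisor giving 1
The order is 18.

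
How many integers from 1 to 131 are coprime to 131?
130

131 = 131
φ(n) = n × ∏(1 - 1/p) for each prime p dividing n
φ(131) = 131 × (1 - 1/131) = 130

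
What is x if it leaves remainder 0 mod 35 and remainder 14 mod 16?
350

Using Chinese Remainder Theorem:
M = 35 × 16 = 560
M1 = 16, M2 = 35
y1 = 16^(-1) mod 35 = 11
y2 = 35^(-1) mod 16 = 11
x = (0×16×11 + 14×35×11) mod 560 = 350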